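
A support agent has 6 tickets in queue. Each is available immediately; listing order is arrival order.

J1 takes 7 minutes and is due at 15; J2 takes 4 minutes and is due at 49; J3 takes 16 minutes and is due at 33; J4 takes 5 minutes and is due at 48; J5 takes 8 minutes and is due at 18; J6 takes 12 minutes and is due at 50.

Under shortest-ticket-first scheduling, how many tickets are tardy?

3

SPT (increasing processing time): J2 J4 J1 J5 J6 J3.
J2: 0→4, due 49, tardiness 0
J4: 4→9, due 48, tardiness 0
J1: 9→16, due 15, tardiness 1
J5: 16→24, due 18, tardiness 6
J6: 24→36, due 50, tardiness 0
J3: 36→52, due 33, tardiness 19
Late tickets: 3.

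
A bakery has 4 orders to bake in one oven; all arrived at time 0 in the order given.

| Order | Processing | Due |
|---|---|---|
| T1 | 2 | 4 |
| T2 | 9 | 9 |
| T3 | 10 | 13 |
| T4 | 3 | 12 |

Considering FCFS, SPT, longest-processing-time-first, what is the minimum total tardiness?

16

FIFO (arrival order): T1 T2 T3 T4.
T1: 0→2, due 4, tardiness 0
T2: 2→11, due 9, tardiness 2
T3: 11→21, due 13, tardiness 8
T4: 21→24, due 12, tardiness 12
Sum = 0+2+8+12 = 22.
SPT (increasing processing time): T1 T4 T2 T3.
T1: 0→2, due 4, tardiness 0
T4: 2→5, due 12, tardiness 0
T2: 5→14, due 9, tardiness 5
T3: 14→24, due 13, tardiness 11
Sum = 0+0+5+11 = 16.
LPT (decreasing processing time): T3 T2 T4 T1.
T3: 0→10, due 13, tardiness 0
T2: 10→19, due 9, tardiness 10
T4: 19→22, due 12, tardiness 10
T1: 22→24, due 4, tardiness 20
Sum = 0+10+10+20 = 40.
FIFO 22, SPT 16, LPT 40 → minimum 16.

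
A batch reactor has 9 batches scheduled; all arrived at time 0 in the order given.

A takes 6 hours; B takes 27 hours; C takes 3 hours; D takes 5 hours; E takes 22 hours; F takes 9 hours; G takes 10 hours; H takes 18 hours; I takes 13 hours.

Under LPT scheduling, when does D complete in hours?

110

LPT (decreasing processing time): B E H I G F A D C.
B: 0→27
E: 27→49
H: 49→67
I: 67→80
G: 80→90
F: 90→99
A: 99→105
D: 105→110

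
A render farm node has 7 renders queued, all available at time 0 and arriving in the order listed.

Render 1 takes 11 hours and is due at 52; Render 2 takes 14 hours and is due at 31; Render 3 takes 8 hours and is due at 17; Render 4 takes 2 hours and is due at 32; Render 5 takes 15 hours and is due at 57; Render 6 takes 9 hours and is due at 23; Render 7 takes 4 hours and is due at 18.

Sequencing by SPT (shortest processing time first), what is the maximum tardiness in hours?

SPT (increasing processing time): Render 4 Render 7 Render 3 Render 6 Render 1 Render 2 Render 5.
Render 4: 0→2, due 32, tardiness 0
Render 7: 2→6, due 18, tardiness 0
Render 3: 6→14, due 17, tardiness 0
Render 6: 14→23, due 23, tardiness 0
Render 1: 23→34, due 52, tardiness 0
Render 2: 34→48, due 31, tardiness 17
Render 5: 48→63, due 57, tardiness 6
Maximum = 17.

17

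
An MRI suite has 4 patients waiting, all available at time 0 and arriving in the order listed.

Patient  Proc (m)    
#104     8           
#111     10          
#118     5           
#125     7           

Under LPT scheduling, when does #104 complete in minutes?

LPT (decreasing processing time): #111 #104 #125 #118.
#111: 0→10
#104: 10→18

18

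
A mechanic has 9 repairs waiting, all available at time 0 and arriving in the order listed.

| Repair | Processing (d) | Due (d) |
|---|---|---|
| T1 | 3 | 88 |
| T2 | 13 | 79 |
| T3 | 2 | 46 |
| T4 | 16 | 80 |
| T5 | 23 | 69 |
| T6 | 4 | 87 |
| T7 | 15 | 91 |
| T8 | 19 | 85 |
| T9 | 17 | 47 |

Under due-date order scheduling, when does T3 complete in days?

EDD (increasing due date): T3 T9 T5 T2 T4 T8 T6 T1 T7.
T3: 0→2

2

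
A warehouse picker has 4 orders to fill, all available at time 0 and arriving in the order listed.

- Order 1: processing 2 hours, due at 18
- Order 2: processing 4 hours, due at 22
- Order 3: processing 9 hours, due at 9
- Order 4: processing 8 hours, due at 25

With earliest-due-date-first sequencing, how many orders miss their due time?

0

EDD (increasing due date): Order 3 Order 1 Order 2 Order 4.
Order 3: 0→9, due 9, tardiness 0
Order 1: 9→11, due 18, tardiness 0
Order 2: 11→15, due 22, tardiness 0
Order 4: 15→23, due 25, tardiness 0
Late orders: 0.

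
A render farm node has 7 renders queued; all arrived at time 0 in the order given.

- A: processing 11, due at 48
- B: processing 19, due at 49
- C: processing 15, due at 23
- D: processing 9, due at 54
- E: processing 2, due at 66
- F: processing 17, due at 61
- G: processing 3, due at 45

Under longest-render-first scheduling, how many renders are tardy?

LPT (decreasing processing time): B F C A D G E.
B: 0→19, due 49, tardiness 0
F: 19→36, due 61, tardiness 0
C: 36→51, due 23, tardiness 28
A: 51→62, due 48, tardiness 14
D: 62→71, due 54, tardiness 17
G: 71→74, due 45, tardiness 29
E: 74→76, due 66, tardiness 10
Late renders: 5.

5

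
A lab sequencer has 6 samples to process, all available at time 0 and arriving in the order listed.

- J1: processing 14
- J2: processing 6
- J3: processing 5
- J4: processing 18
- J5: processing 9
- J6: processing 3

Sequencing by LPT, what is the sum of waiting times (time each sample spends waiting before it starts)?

LPT (decreasing processing time): J4 J1 J5 J2 J3 J6.
J4: waits 0, runs 0→18
J1: waits 18, runs 18→32
J5: waits 32, runs 32→41
J2: waits 41, runs 41→47
J3: waits 47, runs 47→52
J6: waits 52, runs 52→55
Sum = 0+18+32+41+47+52 = 190.

190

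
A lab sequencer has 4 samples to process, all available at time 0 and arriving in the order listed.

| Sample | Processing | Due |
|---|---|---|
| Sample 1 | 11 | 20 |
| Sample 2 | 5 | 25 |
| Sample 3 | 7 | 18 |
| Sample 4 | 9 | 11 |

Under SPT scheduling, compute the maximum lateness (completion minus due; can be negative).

SPT (increasing processing time): Sample 2 Sample 3 Sample 4 Sample 1.
Sample 2: 0→5, due 25, lateness -20
Sample 3: 5→12, due 18, lateness -6
Sample 4: 12→21, due 11, lateness 10
Sample 1: 21→32, due 20, lateness 12
Maximum = 12.

12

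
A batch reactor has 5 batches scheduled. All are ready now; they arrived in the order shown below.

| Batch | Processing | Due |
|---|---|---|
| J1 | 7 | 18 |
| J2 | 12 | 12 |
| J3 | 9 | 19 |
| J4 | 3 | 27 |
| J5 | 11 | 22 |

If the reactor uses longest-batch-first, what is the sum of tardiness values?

50

LPT (decreasing processing time): J2 J5 J3 J1 J4.
J2: 0→12, due 12, tardiness 0
J5: 12→23, due 22, tardiness 1
J3: 23→32, due 19, tardiness 13
J1: 32→39, due 18, tardiness 21
J4: 39→42, due 27, tardiness 15
Sum = 0+1+13+21+15 = 50.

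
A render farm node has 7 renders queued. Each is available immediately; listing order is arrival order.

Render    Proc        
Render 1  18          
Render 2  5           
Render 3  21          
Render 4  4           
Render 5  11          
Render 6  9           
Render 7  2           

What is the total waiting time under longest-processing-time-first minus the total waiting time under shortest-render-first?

182

LPT (decreasing processing time): Render 3 Render 1 Render 5 Render 6 Render 2 Render 4 Render 7.
Render 3: waits 0, runs 0→21
Render 1: waits 21, runs 21→39
Render 5: waits 39, runs 39→50
Render 6: waits 50, runs 50→59
Render 2: waits 59, runs 59→64
Render 4: waits 64, runs 64→68
Render 7: waits 68, runs 68→70
Sum = 0+21+39+50+59+64+68 = 301.
SPT (increasing processing time): Render 7 Render 4 Render 2 Render 6 Render 5 Render 1 Render 3.
Render 7: waits 0, runs 0→2
Render 4: waits 2, runs 2→6
Render 2: waits 6, runs 6→11
Render 6: waits 11, runs 11→20
Render 5: waits 20, runs 20→31
Render 1: waits 31, runs 31→49
Render 3: waits 49, runs 49→70
Sum = 0+2+6+11+20+31+49 = 119.
Difference = 301 − 119 = 182.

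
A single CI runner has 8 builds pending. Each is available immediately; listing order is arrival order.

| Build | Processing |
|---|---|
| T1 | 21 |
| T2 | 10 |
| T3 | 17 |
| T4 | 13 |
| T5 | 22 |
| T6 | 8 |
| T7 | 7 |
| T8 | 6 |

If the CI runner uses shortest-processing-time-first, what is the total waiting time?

SPT (increasing processing time): T8 T7 T6 T2 T4 T3 T1 T5.
T8: waits 0, runs 0→6
T7: waits 6, runs 6→13
T6: waits 13, runs 13→21
T2: waits 21, runs 21→31
T4: waits 31, runs 31→44
T3: waits 44, runs 44→61
T1: waits 61, runs 61→82
T5: waits 82, runs 82→104
Sum = 0+6+13+21+31+44+61+82 = 258.

258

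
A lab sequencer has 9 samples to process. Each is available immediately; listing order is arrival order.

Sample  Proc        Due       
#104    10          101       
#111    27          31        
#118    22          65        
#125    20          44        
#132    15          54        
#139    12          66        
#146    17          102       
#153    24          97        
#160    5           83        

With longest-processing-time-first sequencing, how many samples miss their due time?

LPT (decreasing processing time): #111 #153 #118 #125 #146 #132 #139 #104 #160.
#111: 0→27, due 31, tardiness 0
#153: 27→51, due 97, tardiness 0
#118: 51→73, due 65, tardiness 8
#125: 73→93, due 44, tardiness 49
#146: 93→110, due 102, tardiness 8
#132: 110→125, due 54, tardiness 71
#139: 125→137, due 66, tardiness 71
#104: 137→147, due 101, tardiness 46
#160: 147→152, due 83, tardiness 69
Late samples: 7.

7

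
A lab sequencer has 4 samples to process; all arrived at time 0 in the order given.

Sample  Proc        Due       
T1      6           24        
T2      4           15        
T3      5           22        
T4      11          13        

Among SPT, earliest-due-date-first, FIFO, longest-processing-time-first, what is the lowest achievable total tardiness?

SPT (increasing processing time): T2 T3 T1 T4.
T2: 0→4, due 15, tardiness 0
T3: 4→9, due 22, tardiness 0
T1: 9→15, due 24, tardiness 0
T4: 15→26, due 13, tardiness 13
Sum = 0+0+0+13 = 13.
EDD (increasing due date): T4 T2 T3 T1.
T4: 0→11, due 13, tardiness 0
T2: 11→15, due 15, tardiness 0
T3: 15→20, due 22, tardiness 0
T1: 20→26, due 24, tardiness 2
Sum = 0+0+0+2 = 2.
FIFO (arrival order): T1 T2 T3 T4.
T1: 0→6, due 24, tardiness 0
T2: 6→10, due 15, tardiness 0
T3: 10→15, due 22, tardiness 0
T4: 15→26, due 13, tardiness 13
Sum = 0+0+0+13 = 13.
LPT (decreasing processing time): T4 T1 T3 T2.
T4: 0→11, due 13, tardiness 0
T1: 11→17, due 24, tardiness 0
T3: 17→22, due 22, tardiness 0
T2: 22→26, due 15, tardiness 11
Sum = 0+0+0+11 = 11.
SPT 13, EDD 2, FIFO 13, LPT 11 → minimum 2.

2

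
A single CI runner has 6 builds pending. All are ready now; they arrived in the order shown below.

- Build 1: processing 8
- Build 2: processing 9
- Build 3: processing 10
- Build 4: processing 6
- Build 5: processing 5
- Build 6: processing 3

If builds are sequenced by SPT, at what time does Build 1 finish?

22

SPT (increasing processing time): Build 6 Build 5 Build 4 Build 1 Build 2 Build 3.
Build 6: 0→3
Build 5: 3→8
Build 4: 8→14
Build 1: 14→22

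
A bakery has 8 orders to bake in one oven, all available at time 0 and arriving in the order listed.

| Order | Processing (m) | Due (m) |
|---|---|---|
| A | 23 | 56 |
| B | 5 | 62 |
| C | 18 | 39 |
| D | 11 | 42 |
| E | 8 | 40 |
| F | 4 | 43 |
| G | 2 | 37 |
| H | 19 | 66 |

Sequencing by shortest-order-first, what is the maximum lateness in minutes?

SPT (increasing processing time): G F B E D C H A.
G: 0→2, due 37, lateness -35
F: 2→6, due 43, lateness -37
B: 6→11, due 62, lateness -51
E: 11→19, due 40, lateness -21
D: 19→30, due 42, lateness -12
C: 30→48, due 39, lateness 9
H: 48→67, due 66, lateness 1
A: 67→90, due 56, lateness 34
Maximum = 34.

34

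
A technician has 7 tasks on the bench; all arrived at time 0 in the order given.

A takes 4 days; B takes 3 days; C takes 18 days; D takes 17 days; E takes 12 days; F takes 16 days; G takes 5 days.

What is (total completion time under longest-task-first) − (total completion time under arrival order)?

105

LPT (decreasing processing time): C D F E G A B.
C: 0→18
D: 18→35
F: 35→51
E: 51→63
G: 63→68
A: 68→72
B: 72→75
Sum = 18+35+51+63+68+72+75 = 382.
FIFO (arrival order): A B C D E F G.
A: 0→4
B: 4→7
C: 7→25
D: 25→42
E: 42→54
F: 54→70
G: 70→75
Sum = 4+7+25+42+54+70+75 = 277.
Difference = 382 − 277 = 105.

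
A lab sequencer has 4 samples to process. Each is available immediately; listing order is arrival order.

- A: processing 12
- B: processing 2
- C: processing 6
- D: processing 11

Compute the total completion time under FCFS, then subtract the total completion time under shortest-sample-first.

17

FIFO (arrival order): A B C D.
A: 0→12
B: 12→14
C: 14→20
D: 20→31
Sum = 12+14+20+31 = 77.
SPT (increasing processing time): B C D A.
B: 0→2
C: 2→8
D: 8→19
A: 19→31
Sum = 2+8+19+31 = 60.
Difference = 77 − 60 = 17.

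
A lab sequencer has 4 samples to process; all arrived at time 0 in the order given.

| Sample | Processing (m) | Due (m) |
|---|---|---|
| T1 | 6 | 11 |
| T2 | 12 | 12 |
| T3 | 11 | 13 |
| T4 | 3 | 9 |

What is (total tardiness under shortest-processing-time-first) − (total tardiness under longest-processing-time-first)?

-24

SPT (increasing processing time): T4 T1 T3 T2.
T4: 0→3, due 9, tardiness 0
T1: 3→9, due 11, tardiness 0
T3: 9→20, due 13, tardiness 7
T2: 20→32, due 12, tardiness 20
Sum = 0+0+7+20 = 27.
LPT (decreasing processing time): T2 T3 T1 T4.
T2: 0→12, due 12, tardiness 0
T3: 12→23, due 13, tardiness 10
T1: 23→29, due 11, tardiness 18
T4: 29→32, due 9, tardiness 23
Sum = 0+10+18+23 = 51.
Difference = 27 − 51 = -24.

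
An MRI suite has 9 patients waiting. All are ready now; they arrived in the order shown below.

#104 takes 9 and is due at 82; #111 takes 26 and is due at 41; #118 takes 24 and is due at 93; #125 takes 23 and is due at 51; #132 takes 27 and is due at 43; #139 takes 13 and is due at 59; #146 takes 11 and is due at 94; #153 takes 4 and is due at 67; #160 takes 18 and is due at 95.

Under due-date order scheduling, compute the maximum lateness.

EDD (increasing due date): #111 #132 #125 #139 #153 #104 #118 #146 #160.
#111: 0→26, due 41, lateness -15
#132: 26→53, due 43, lateness 10
#125: 53→76, due 51, lateness 25
#139: 76→89, due 59, lateness 30
#153: 89→93, due 67, lateness 26
#104: 93→102, due 82, lateness 20
#118: 102→126, due 93, lateness 33
#146: 126→137, due 94, lateness 43
#160: 137→155, due 95, lateness 60
Maximum = 60.

60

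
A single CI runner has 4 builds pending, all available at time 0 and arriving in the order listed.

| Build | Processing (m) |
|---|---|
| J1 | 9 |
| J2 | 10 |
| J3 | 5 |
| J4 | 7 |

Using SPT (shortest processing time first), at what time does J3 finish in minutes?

5

SPT (increasing processing time): J3 J4 J1 J2.
J3: 0→5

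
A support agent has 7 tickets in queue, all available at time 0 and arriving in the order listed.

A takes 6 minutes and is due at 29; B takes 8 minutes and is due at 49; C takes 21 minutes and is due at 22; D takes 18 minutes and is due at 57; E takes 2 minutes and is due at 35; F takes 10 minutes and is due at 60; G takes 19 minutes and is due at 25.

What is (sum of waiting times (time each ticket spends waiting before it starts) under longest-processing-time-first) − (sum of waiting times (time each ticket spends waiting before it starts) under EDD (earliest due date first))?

LPT (decreasing processing time): C G D F B A E.
C: waits 0, runs 0→21
G: waits 21, runs 21→40
D: waits 40, runs 40→58
F: waits 58, runs 58→68
B: waits 68, runs 68→76
A: waits 76, runs 76→82
E: waits 82, runs 82→84
Sum = 0+21+40+58+68+76+82 = 345.
EDD (increasing due date): C G A E B D F.
C: waits 0, runs 0→21
G: waits 21, runs 21→40
A: waits 40, runs 40→46
E: waits 46, runs 46→48
B: waits 48, runs 48→56
D: waits 56, runs 56→74
F: waits 74, runs 74→84
Sum = 0+21+40+46+48+56+74 = 285.
Difference = 345 − 285 = 60.

60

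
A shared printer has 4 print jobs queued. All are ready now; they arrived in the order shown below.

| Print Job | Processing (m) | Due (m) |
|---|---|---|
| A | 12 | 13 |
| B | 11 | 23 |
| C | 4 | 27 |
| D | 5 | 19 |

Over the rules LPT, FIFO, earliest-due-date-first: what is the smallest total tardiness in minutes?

LPT (decreasing processing time): A B D C.
A: 0→12, due 13, tardiness 0
B: 12→23, due 23, tardiness 0
D: 23→28, due 19, tardiness 9
C: 28→32, due 27, tardiness 5
Sum = 0+0+9+5 = 14.
FIFO (arrival order): A B C D.
A: 0→12, due 13, tardiness 0
B: 12→23, due 23, tardiness 0
C: 23→27, due 27, tardiness 0
D: 27→32, due 19, tardiness 13
Sum = 0+0+0+13 = 13.
EDD (increasing due date): A D B C.
A: 0→12, due 13, tardiness 0
D: 12→17, due 19, tardiness 0
B: 17→28, due 23, tardiness 5
C: 28→32, due 27, tardiness 5
Sum = 0+0+5+5 = 10.
LPT 14, FIFO 13, EDD 10 → minimum 10.

10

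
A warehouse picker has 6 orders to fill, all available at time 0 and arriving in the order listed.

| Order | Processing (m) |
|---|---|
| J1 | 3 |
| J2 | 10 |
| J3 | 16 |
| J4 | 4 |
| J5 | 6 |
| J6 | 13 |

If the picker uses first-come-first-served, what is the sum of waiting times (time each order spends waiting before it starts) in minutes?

117

FIFO (arrival order): J1 J2 J3 J4 J5 J6.
J1: waits 0, runs 0→3
J2: waits 3, runs 3→13
J3: waits 13, runs 13→29
J4: waits 29, runs 29→33
J5: waits 33, runs 33→39
J6: waits 39, runs 39→52
Sum = 0+3+13+29+33+39 = 117.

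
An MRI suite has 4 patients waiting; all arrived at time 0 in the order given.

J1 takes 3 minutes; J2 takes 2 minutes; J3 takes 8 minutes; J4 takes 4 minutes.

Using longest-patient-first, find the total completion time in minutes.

52

LPT (decreasing processing time): J3 J4 J1 J2.
J3: 0→8
J4: 8→12
J1: 12→15
J2: 15→17
Sum = 8+12+15+17 = 52.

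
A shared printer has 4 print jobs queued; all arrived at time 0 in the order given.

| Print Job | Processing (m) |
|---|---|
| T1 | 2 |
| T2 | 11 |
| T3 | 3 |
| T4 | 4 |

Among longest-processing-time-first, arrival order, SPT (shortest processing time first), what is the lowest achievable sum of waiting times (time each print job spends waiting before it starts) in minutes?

LPT (decreasing processing time): T2 T4 T3 T1.
T2: waits 0, runs 0→11
T4: waits 11, runs 11→15
T3: waits 15, runs 15→18
T1: waits 18, runs 18→20
Sum = 0+11+15+18 = 44.
FIFO (arrival order): T1 T2 T3 T4.
T1: waits 0, runs 0→2
T2: waits 2, runs 2→13
T3: waits 13, runs 13→16
T4: waits 16, runs 16→20
Sum = 0+2+13+16 = 31.
SPT (increasing processing time): T1 T3 T4 T2.
T1: waits 0, runs 0→2
T3: waits 2, runs 2→5
T4: waits 5, runs 5→9
T2: waits 9, runs 9→20
Sum = 0+2+5+9 = 16.
LPT 44, FIFO 31, SPT 16 → minimum 16.

16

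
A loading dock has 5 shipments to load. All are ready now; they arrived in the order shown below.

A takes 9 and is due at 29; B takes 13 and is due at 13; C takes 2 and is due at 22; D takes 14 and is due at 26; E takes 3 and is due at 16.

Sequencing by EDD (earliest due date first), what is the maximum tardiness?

EDD (increasing due date): B E C D A.
B: 0→13, due 13, tardiness 0
E: 13→16, due 16, tardiness 0
C: 16→18, due 22, tardiness 0
D: 18→32, due 26, tardiness 6
A: 32→41, due 29, tardiness 12
Maximum = 12.

12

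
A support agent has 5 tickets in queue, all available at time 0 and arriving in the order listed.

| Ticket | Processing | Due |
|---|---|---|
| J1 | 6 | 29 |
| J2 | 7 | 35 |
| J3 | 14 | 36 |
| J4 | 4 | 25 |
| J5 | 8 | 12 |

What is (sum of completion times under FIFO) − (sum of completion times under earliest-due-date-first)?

14

FIFO (arrival order): J1 J2 J3 J4 J5.
J1: 0→6
J2: 6→13
J3: 13→27
J4: 27→31
J5: 31→39
Sum = 6+13+27+31+39 = 116.
EDD (increasing due date): J5 J4 J1 J2 J3.
J5: 0→8
J4: 8→12
J1: 12→18
J2: 18→25
J3: 25→39
Sum = 8+12+18+25+39 = 102.
Difference = 116 − 102 = 14.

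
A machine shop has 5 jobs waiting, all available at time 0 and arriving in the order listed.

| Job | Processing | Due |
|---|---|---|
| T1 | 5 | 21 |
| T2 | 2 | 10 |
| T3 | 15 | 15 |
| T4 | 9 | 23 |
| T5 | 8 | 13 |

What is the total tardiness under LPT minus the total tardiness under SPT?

LPT (decreasing processing time): T3 T4 T5 T1 T2.
T3: 0→15, due 15, tardiness 0
T4: 15→24, due 23, tardiness 1
T5: 24→32, due 13, tardiness 19
T1: 32→37, due 21, tardiness 16
T2: 37→39, due 10, tardiness 29
Sum = 0+1+19+16+29 = 65.
SPT (increasing processing time): T2 T1 T5 T4 T3.
T2: 0→2, due 10, tardiness 0
T1: 2→7, due 21, tardiness 0
T5: 7→15, due 13, tardiness 2
T4: 15→24, due 23, tardiness 1
T3: 24→39, due 15, tardiness 24
Sum = 0+0+2+1+24 = 27.
Difference = 65 − 27 = 38.

38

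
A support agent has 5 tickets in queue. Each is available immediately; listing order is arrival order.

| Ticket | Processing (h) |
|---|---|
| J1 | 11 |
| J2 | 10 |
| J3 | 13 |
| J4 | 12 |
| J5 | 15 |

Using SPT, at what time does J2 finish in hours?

10

SPT (increasing processing time): J2 J1 J4 J3 J5.
J2: 0→10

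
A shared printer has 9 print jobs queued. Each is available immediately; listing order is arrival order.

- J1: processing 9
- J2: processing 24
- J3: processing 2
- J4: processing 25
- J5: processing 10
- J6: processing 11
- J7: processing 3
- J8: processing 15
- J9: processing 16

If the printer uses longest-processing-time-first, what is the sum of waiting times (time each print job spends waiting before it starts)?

LPT (decreasing processing time): J4 J2 J9 J8 J6 J5 J1 J7 J3.
J4: waits 0, runs 0→25
J2: waits 25, runs 25→49
J9: waits 49, runs 49→65
J8: waits 65, runs 65→80
J6: waits 80, runs 80→91
J5: waits 91, runs 91→101
J1: waits 101, runs 101→110
J7: waits 110, runs 110→113
J3: waits 113, runs 113→115
Sum = 0+25+49+65+80+91+101+110+113 = 634.

634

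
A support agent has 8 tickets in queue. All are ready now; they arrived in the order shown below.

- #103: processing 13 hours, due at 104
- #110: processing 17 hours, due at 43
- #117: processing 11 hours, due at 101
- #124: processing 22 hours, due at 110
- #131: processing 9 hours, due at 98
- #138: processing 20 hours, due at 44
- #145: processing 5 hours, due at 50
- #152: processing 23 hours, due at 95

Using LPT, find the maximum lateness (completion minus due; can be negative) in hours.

LPT (decreasing processing time): #152 #124 #138 #110 #103 #117 #131 #145.
#152: 0→23, due 95, lateness -72
#124: 23→45, due 110, lateness -65
#138: 45→65, due 44, lateness 21
#110: 65→82, due 43, lateness 39
#103: 82→95, due 104, lateness -9
#117: 95→106, due 101, lateness 5
#131: 106→115, due 98, lateness 17
#145: 115→120, due 50, lateness 70
Maximum = 70.

70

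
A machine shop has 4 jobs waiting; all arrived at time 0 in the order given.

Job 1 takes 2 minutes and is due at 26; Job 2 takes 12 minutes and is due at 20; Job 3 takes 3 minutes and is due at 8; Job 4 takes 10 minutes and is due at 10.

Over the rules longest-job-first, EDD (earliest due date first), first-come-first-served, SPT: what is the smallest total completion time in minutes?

49

LPT (decreasing processing time): Job 2 Job 4 Job 3 Job 1.
Job 2: 0→12
Job 4: 12→22
Job 3: 22→25
Job 1: 25→27
Sum = 12+22+25+27 = 86.
EDD (increasing due date): Job 3 Job 4 Job 2 Job 1.
Job 3: 0→3
Job 4: 3→13
Job 2: 13→25
Job 1: 25→27
Sum = 3+13+25+27 = 68.
FIFO (arrival order): Job 1 Job 2 Job 3 Job 4.
Job 1: 0→2
Job 2: 2→14
Job 3: 14→17
Job 4: 17→27
Sum = 2+14+17+27 = 60.
SPT (increasing processing time): Job 1 Job 3 Job 4 Job 2.
Job 1: 0→2
Job 3: 2→5
Job 4: 5→15
Job 2: 15→27
Sum = 2+5+15+27 = 49.
LPT 86, EDD 68, FIFO 60, SPT 49 → minimum 49.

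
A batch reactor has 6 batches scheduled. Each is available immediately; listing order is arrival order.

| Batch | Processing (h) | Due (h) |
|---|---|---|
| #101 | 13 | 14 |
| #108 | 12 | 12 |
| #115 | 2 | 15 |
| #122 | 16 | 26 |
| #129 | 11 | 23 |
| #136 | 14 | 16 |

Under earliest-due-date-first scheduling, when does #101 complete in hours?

25

EDD (increasing due date): #108 #101 #115 #136 #129 #122.
#108: 0→12
#101: 12→25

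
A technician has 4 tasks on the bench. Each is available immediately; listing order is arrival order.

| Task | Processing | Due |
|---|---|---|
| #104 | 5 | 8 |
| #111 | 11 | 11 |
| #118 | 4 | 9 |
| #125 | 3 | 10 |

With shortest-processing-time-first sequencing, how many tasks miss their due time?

2

SPT (increasing processing time): #125 #118 #104 #111.
#125: 0→3, due 10, tardiness 0
#118: 3→7, due 9, tardiness 0
#104: 7→12, due 8, tardiness 4
#111: 12→23, due 11, tardiness 12
Late tasks: 2.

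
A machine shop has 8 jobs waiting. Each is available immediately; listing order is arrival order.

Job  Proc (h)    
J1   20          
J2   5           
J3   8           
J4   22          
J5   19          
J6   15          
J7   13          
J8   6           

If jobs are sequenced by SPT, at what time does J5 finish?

66

SPT (increasing processing time): J2 J8 J3 J7 J6 J5 J1 J4.
J2: 0→5
J8: 5→11
J3: 11→19
J7: 19→32
J6: 32→47
J5: 47→66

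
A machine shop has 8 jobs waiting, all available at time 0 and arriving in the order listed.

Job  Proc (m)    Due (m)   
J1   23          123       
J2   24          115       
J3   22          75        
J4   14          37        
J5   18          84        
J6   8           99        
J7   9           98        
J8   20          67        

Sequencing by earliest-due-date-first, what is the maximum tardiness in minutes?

EDD (increasing due date): J4 J8 J3 J5 J7 J6 J2 J1.
J4: 0→14, due 37, tardiness 0
J8: 14→34, due 67, tardiness 0
J3: 34→56, due 75, tardiness 0
J5: 56→74, due 84, tardiness 0
J7: 74→83, due 98, tardiness 0
J6: 83→91, due 99, tardiness 0
J2: 91→115, due 115, tardiness 0
J1: 115→138, due 123, tardiness 15
Maximum = 15.

15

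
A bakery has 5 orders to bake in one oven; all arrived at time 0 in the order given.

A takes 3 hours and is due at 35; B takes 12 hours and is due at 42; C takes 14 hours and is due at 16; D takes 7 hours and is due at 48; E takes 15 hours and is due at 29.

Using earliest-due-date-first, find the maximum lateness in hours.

3

EDD (increasing due date): C E A B D.
C: 0→14, due 16, lateness -2
E: 14→29, due 29, lateness 0
A: 29→32, due 35, lateness -3
B: 32→44, due 42, lateness 2
D: 44→51, due 48, lateness 3
Maximum = 3.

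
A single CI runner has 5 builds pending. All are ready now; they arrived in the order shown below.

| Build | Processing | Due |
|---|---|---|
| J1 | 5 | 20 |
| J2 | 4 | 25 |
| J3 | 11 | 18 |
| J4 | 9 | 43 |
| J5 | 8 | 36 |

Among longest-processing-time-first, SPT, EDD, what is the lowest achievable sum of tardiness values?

LPT (decreasing processing time): J3 J4 J5 J1 J2.
J3: 0→11, due 18, tardiness 0
J4: 11→20, due 43, tardiness 0
J5: 20→28, due 36, tardiness 0
J1: 28→33, due 20, tardiness 13
J2: 33→37, due 25, tardiness 12
Sum = 0+0+0+13+12 = 25.
SPT (increasing processing time): J2 J1 J5 J4 J3.
J2: 0→4, due 25, tardiness 0
J1: 4→9, due 20, tardiness 0
J5: 9→17, due 36, tardiness 0
J4: 17→26, due 43, tardiness 0
J3: 26→37, due 18, tardiness 19
Sum = 0+0+0+0+19 = 19.
EDD (increasing due date): J3 J1 J2 J5 J4.
J3: 0→11, due 18, tardiness 0
J1: 11→16, due 20, tardiness 0
J2: 16→20, due 25, tardiness 0
J5: 20→28, due 36, tardiness 0
J4: 28→37, due 43, tardiness 0
Sum = 0+0+0+0+0 = 0.
LPT 25, SPT 19, EDD 0 → minimum 0.

0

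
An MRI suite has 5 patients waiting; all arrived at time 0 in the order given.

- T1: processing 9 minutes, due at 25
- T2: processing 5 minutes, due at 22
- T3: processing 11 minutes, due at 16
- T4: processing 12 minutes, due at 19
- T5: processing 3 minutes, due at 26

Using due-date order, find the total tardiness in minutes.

EDD (increasing due date): T3 T4 T2 T1 T5.
T3: 0→11, due 16, tardiness 0
T4: 11→23, due 19, tardiness 4
T2: 23→28, due 22, tardiness 6
T1: 28→37, due 25, tardiness 12
T5: 37→40, due 26, tardiness 14
Sum = 0+4+6+12+14 = 36.

36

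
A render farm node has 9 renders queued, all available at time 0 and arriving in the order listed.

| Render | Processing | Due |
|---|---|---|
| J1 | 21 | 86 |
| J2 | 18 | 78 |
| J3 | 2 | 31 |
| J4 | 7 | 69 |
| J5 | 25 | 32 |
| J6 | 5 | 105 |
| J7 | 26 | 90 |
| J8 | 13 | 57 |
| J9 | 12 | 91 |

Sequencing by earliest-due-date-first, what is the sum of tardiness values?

79

EDD (increasing due date): J3 J5 J8 J4 J2 J1 J7 J9 J6.
J3: 0→2, due 31, tardiness 0
J5: 2→27, due 32, tardiness 0
J8: 27→40, due 57, tardiness 0
J4: 40→47, due 69, tardiness 0
J2: 47→65, due 78, tardiness 0
J1: 65→86, due 86, tardiness 0
J7: 86→112, due 90, tardiness 22
J9: 112→124, due 91, tardiness 33
J6: 124→129, due 105, tardiness 24
Sum = 0+0+0+0+0+0+22+33+24 = 79.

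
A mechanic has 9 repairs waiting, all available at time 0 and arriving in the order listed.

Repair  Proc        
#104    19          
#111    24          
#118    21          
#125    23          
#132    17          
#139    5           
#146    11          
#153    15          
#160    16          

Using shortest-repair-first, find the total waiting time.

477

SPT (increasing processing time): #139 #146 #153 #160 #132 #104 #118 #125 #111.
#139: waits 0, runs 0→5
#146: waits 5, runs 5→16
#153: waits 16, runs 16→31
#160: waits 31, runs 31→47
#132: waits 47, runs 47→64
#104: waits 64, runs 64→83
#118: waits 83, runs 83→104
#125: waits 104, runs 104→127
#111: waits 127, runs 127→151
Sum = 0+5+16+31+47+64+83+104+127 = 477.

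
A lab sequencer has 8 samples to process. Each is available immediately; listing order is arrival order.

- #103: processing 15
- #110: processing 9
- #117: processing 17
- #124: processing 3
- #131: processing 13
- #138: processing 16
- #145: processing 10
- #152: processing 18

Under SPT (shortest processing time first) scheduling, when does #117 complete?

83

SPT (increasing processing time): #124 #110 #145 #131 #103 #138 #117 #152.
#124: 0→3
#110: 3→12
#145: 12→22
#131: 22→35
#103: 35→50
#138: 50→66
#117: 66→83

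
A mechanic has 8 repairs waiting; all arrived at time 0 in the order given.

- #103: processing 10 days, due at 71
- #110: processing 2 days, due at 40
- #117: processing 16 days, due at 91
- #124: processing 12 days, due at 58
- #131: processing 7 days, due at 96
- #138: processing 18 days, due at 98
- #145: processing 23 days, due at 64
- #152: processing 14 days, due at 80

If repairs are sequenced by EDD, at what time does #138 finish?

EDD (increasing due date): #110 #124 #145 #103 #152 #117 #131 #138.
#110: 0→2
#124: 2→14
#145: 14→37
#103: 37→47
#152: 47→61
#117: 61→77
#131: 77→84
#138: 84→102

102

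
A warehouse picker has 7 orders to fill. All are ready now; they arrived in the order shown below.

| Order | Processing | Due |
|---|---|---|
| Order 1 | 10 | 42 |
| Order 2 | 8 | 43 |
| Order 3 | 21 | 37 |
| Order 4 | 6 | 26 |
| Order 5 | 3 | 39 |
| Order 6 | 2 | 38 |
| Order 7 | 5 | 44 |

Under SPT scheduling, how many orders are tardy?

1

SPT (increasing processing time): Order 6 Order 5 Order 7 Order 4 Order 2 Order 1 Order 3.
Order 6: 0→2, due 38, tardiness 0
Order 5: 2→5, due 39, tardiness 0
Order 7: 5→10, due 44, tardiness 0
Order 4: 10→16, due 26, tardiness 0
Order 2: 16→24, due 43, tardiness 0
Order 1: 24→34, due 42, tardiness 0
Order 3: 34→55, due 37, tardiness 18
Late orders: 1.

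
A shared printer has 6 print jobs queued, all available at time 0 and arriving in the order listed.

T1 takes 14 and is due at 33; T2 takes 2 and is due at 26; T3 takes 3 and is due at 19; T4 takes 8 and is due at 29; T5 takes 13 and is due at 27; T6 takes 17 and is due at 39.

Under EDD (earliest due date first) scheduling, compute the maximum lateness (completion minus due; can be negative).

EDD (increasing due date): T3 T2 T5 T4 T1 T6.
T3: 0→3, due 19, lateness -16
T2: 3→5, due 26, lateness -21
T5: 5→18, due 27, lateness -9
T4: 18→26, due 29, lateness -3
T1: 26→40, due 33, lateness 7
T6: 40→57, due 39, lateness 18
Maximum = 18.

18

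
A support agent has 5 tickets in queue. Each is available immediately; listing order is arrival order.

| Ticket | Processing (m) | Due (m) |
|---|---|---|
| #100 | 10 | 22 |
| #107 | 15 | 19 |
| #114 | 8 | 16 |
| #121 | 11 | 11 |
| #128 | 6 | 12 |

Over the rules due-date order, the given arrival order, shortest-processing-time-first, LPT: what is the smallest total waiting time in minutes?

79

EDD (increasing due date): #121 #128 #114 #107 #100.
#121: waits 0, runs 0→11
#128: waits 11, runs 11→17
#114: waits 17, runs 17→25
#107: waits 25, runs 25→40
#100: waits 40, runs 40→50
Sum = 0+11+17+25+40 = 93.
FIFO (arrival order): #100 #107 #114 #121 #128.
#100: waits 0, runs 0→10
#107: waits 10, runs 10→25
#114: waits 25, runs 25→33
#121: waits 33, runs 33→44
#128: waits 44, runs 44→50
Sum = 0+10+25+33+44 = 112.
SPT (increasing processing time): #128 #114 #100 #121 #107.
#128: waits 0, runs 0→6
#114: waits 6, runs 6→14
#100: waits 14, runs 14→24
#121: waits 24, runs 24→35
#107: waits 35, runs 35→50
Sum = 0+6+14+24+35 = 79.
LPT (decreasing processing time): #107 #121 #100 #114 #128.
#107: waits 0, runs 0→15
#121: waits 15, runs 15→26
#100: waits 26, runs 26→36
#114: waits 36, runs 36→44
#128: waits 44, runs 44→50
Sum = 0+15+26+36+44 = 121.
EDD 93, FIFO 112, SPT 79, LPT 121 → minimum 79.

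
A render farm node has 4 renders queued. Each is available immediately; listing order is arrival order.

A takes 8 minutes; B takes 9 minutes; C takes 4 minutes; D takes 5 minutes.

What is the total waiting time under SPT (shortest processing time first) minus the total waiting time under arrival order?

SPT (increasing processing time): C D A B.
C: waits 0, runs 0→4
D: waits 4, runs 4→9
A: waits 9, runs 9→17
B: waits 17, runs 17→26
Sum = 0+4+9+17 = 30.
FIFO (arrival order): A B C D.
A: waits 0, runs 0→8
B: waits 8, runs 8→17
C: waits 17, runs 17→21
D: waits 21, runs 21→26
Sum = 0+8+17+21 = 46.
Difference = 30 − 46 = -16.

-16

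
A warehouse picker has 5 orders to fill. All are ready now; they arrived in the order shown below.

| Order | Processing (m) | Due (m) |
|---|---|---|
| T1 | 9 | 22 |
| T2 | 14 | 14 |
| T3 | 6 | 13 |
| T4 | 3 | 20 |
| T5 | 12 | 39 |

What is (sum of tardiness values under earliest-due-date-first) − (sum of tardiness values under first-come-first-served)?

-18

EDD (increasing due date): T3 T2 T4 T1 T5.
T3: 0→6, due 13, tardiness 0
T2: 6→20, due 14, tardiness 6
T4: 20→23, due 20, tardiness 3
T1: 23→32, due 22, tardiness 10
T5: 32→44, due 39, tardiness 5
Sum = 0+6+3+10+5 = 24.
FIFO (arrival order): T1 T2 T3 T4 T5.
T1: 0→9, due 22, tardiness 0
T2: 9→23, due 14, tardiness 9
T3: 23→29, due 13, tardiness 16
T4: 29→32, due 20, tardiness 12
T5: 32→44, due 39, tardiness 5
Sum = 0+9+16+12+5 = 42.
Difference = 24 − 42 = -18.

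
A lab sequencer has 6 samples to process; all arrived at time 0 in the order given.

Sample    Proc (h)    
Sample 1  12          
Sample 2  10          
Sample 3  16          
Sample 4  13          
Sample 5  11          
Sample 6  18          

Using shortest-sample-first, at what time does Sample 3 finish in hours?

SPT (increasing processing time): Sample 2 Sample 5 Sample 1 Sample 4 Sample 3 Sample 6.
Sample 2: 0→10
Sample 5: 10→21
Sample 1: 21→33
Sample 4: 33→46
Sample 3: 46→62

62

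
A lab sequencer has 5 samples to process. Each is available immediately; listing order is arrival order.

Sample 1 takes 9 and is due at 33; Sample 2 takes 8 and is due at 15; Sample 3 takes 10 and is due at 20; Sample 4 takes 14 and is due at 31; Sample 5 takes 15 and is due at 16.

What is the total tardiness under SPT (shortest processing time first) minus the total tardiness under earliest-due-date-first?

-2

SPT (increasing processing time): Sample 2 Sample 1 Sample 3 Sample 4 Sample 5.
Sample 2: 0→8, due 15, tardiness 0
Sample 1: 8→17, due 33, tardiness 0
Sample 3: 17→27, due 20, tardiness 7
Sample 4: 27→41, due 31, tardiness 10
Sample 5: 41→56, due 16, tardiness 40
Sum = 0+0+7+10+40 = 57.
EDD (increasing due date): Sample 2 Sample 5 Sample 3 Sample 4 Sample 1.
Sample 2: 0→8, due 15, tardiness 0
Sample 5: 8→23, due 16, tardiness 7
Sample 3: 23→33, due 20, tardiness 13
Sample 4: 33→47, due 31, tardiness 16
Sample 1: 47→56, due 33, tardiness 23
Sum = 0+7+13+16+23 = 59.
Difference = 57 − 59 = -2.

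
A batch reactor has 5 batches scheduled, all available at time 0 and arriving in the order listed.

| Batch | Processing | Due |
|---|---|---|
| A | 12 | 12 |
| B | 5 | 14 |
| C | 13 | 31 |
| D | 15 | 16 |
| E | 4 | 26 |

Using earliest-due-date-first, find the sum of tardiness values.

EDD (increasing due date): A B D E C.
A: 0→12, due 12, tardiness 0
B: 12→17, due 14, tardiness 3
D: 17→32, due 16, tardiness 16
E: 32→36, due 26, tardiness 10
C: 36→49, due 31, tardiness 18
Sum = 0+3+16+10+18 = 47.

47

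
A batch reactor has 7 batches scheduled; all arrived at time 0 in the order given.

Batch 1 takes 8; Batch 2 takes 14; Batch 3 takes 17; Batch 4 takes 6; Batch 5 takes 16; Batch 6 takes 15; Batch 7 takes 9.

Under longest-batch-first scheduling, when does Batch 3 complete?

17

LPT (decreasing processing time): Batch 3 Batch 5 Batch 6 Batch 2 Batch 7 Batch 1 Batch 4.
Batch 3: 0→17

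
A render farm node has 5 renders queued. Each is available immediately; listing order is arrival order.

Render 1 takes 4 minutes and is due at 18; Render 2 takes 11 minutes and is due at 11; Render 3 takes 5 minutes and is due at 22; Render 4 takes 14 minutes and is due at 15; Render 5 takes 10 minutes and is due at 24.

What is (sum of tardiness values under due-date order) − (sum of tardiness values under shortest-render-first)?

EDD (increasing due date): Render 2 Render 4 Render 1 Render 3 Render 5.
Render 2: 0→11, due 11, tardiness 0
Render 4: 11→25, due 15, tardiness 10
Render 1: 25→29, due 18, tardiness 11
Render 3: 29→34, due 22, tardiness 12
Render 5: 34→44, due 24, tardiness 20
Sum = 0+10+11+12+20 = 53.
SPT (increasing processing time): Render 1 Render 3 Render 5 Render 2 Render 4.
Render 1: 0→4, due 18, tardiness 0
Render 3: 4→9, due 22, tardiness 0
Render 5: 9→19, due 24, tardiness 0
Render 2: 19→30, due 11, tardiness 19
Render 4: 30→44, due 15, tardiness 29
Sum = 0+0+0+19+29 = 48.
Difference = 53 − 48 = 5.

5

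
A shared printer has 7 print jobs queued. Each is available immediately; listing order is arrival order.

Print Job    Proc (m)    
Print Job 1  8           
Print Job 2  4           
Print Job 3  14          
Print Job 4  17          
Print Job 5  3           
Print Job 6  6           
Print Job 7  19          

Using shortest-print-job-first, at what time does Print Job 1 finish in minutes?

SPT (increasing processing time): Print Job 5 Print Job 2 Print Job 6 Print Job 1 Print Job 3 Print Job 4 Print Job 7.
Print Job 5: 0→3
Print Job 2: 3→7
Print Job 6: 7→13
Print Job 1: 13→21

21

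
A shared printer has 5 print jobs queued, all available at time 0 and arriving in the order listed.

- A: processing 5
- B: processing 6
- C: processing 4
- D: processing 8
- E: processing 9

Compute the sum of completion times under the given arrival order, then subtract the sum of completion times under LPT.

-23

FIFO (arrival order): A B C D E.
A: 0→5
B: 5→11
C: 11→15
D: 15→23
E: 23→32
Sum = 5+11+15+23+32 = 86.
LPT (decreasing processing time): E D B A C.
E: 0→9
D: 9→17
B: 17→23
A: 23→28
C: 28→32
Sum = 9+17+23+28+32 = 109.
Difference = 86 − 109 = -23.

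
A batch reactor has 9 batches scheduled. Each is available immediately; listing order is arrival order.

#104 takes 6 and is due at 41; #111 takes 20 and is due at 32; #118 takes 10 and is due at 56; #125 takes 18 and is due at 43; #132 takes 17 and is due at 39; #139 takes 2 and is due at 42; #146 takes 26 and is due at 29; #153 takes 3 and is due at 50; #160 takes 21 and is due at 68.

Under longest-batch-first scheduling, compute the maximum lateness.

81

LPT (decreasing processing time): #146 #160 #111 #125 #132 #118 #104 #153 #139.
#146: 0→26, due 29, lateness -3
#160: 26→47, due 68, lateness -21
#111: 47→67, due 32, lateness 35
#125: 67→85, due 43, lateness 42
#132: 85→102, due 39, lateness 63
#118: 102→112, due 56, lateness 56
#104: 112→118, due 41, lateness 77
#153: 118→121, due 50, lateness 71
#139: 121→123, due 42, lateness 81
Maximum = 81.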